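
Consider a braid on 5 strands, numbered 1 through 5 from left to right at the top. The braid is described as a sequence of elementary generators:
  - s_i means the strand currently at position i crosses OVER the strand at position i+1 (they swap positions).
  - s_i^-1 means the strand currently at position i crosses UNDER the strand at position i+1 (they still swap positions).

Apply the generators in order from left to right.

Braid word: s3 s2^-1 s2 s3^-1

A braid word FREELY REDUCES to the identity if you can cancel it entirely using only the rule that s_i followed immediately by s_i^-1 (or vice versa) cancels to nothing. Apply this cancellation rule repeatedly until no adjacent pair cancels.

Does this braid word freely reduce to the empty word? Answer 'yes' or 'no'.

Answer: yes

Derivation:
Gen 1 (s3): push. Stack: [s3]
Gen 2 (s2^-1): push. Stack: [s3 s2^-1]
Gen 3 (s2): cancels prior s2^-1. Stack: [s3]
Gen 4 (s3^-1): cancels prior s3. Stack: []
Reduced word: (empty)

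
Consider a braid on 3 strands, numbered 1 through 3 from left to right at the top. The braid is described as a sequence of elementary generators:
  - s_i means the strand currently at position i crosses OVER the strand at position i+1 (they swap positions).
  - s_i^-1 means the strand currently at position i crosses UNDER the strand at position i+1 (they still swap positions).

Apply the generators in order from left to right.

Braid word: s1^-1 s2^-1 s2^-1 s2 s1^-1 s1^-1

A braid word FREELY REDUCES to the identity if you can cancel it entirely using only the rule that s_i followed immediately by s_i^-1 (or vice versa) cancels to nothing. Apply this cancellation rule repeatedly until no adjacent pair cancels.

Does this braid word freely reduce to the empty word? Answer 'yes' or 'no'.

Gen 1 (s1^-1): push. Stack: [s1^-1]
Gen 2 (s2^-1): push. Stack: [s1^-1 s2^-1]
Gen 3 (s2^-1): push. Stack: [s1^-1 s2^-1 s2^-1]
Gen 4 (s2): cancels prior s2^-1. Stack: [s1^-1 s2^-1]
Gen 5 (s1^-1): push. Stack: [s1^-1 s2^-1 s1^-1]
Gen 6 (s1^-1): push. Stack: [s1^-1 s2^-1 s1^-1 s1^-1]
Reduced word: s1^-1 s2^-1 s1^-1 s1^-1

Answer: no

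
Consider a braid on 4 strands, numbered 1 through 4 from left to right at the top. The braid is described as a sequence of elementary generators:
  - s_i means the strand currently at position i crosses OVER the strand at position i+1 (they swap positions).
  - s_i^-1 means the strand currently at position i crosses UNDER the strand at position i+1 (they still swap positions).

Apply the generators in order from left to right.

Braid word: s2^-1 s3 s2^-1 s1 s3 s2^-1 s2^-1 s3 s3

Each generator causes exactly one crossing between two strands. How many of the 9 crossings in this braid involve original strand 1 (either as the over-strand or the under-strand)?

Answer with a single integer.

Gen 1: crossing 2x3. Involves strand 1? no. Count so far: 0
Gen 2: crossing 2x4. Involves strand 1? no. Count so far: 0
Gen 3: crossing 3x4. Involves strand 1? no. Count so far: 0
Gen 4: crossing 1x4. Involves strand 1? yes. Count so far: 1
Gen 5: crossing 3x2. Involves strand 1? no. Count so far: 1
Gen 6: crossing 1x2. Involves strand 1? yes. Count so far: 2
Gen 7: crossing 2x1. Involves strand 1? yes. Count so far: 3
Gen 8: crossing 2x3. Involves strand 1? no. Count so far: 3
Gen 9: crossing 3x2. Involves strand 1? no. Count so far: 3

Answer: 3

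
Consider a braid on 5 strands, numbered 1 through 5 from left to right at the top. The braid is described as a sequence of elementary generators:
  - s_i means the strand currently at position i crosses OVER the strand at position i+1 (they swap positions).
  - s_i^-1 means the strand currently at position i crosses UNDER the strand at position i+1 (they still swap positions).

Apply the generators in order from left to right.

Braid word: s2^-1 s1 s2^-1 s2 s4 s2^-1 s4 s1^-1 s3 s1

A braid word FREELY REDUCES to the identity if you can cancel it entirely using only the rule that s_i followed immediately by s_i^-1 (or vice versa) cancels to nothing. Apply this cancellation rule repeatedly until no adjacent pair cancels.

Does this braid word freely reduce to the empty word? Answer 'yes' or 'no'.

Gen 1 (s2^-1): push. Stack: [s2^-1]
Gen 2 (s1): push. Stack: [s2^-1 s1]
Gen 3 (s2^-1): push. Stack: [s2^-1 s1 s2^-1]
Gen 4 (s2): cancels prior s2^-1. Stack: [s2^-1 s1]
Gen 5 (s4): push. Stack: [s2^-1 s1 s4]
Gen 6 (s2^-1): push. Stack: [s2^-1 s1 s4 s2^-1]
Gen 7 (s4): push. Stack: [s2^-1 s1 s4 s2^-1 s4]
Gen 8 (s1^-1): push. Stack: [s2^-1 s1 s4 s2^-1 s4 s1^-1]
Gen 9 (s3): push. Stack: [s2^-1 s1 s4 s2^-1 s4 s1^-1 s3]
Gen 10 (s1): push. Stack: [s2^-1 s1 s4 s2^-1 s4 s1^-1 s3 s1]
Reduced word: s2^-1 s1 s4 s2^-1 s4 s1^-1 s3 s1

Answer: no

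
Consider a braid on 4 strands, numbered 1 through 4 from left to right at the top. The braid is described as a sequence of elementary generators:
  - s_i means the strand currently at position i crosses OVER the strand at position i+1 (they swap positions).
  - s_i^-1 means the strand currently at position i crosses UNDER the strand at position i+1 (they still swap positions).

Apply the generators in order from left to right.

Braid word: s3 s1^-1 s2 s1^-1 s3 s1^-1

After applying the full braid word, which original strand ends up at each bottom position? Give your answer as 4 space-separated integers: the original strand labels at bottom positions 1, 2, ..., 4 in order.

Gen 1 (s3): strand 3 crosses over strand 4. Perm now: [1 2 4 3]
Gen 2 (s1^-1): strand 1 crosses under strand 2. Perm now: [2 1 4 3]
Gen 3 (s2): strand 1 crosses over strand 4. Perm now: [2 4 1 3]
Gen 4 (s1^-1): strand 2 crosses under strand 4. Perm now: [4 2 1 3]
Gen 5 (s3): strand 1 crosses over strand 3. Perm now: [4 2 3 1]
Gen 6 (s1^-1): strand 4 crosses under strand 2. Perm now: [2 4 3 1]

Answer: 2 4 3 1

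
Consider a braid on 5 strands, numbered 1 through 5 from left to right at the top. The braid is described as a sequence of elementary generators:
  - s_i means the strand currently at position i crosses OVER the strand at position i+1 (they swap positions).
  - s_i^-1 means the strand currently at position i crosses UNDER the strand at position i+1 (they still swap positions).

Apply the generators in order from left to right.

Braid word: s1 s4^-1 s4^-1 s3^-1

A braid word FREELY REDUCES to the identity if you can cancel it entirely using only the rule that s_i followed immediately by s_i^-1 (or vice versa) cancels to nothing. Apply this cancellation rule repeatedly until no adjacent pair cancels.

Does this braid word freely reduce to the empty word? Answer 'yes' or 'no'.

Answer: no

Derivation:
Gen 1 (s1): push. Stack: [s1]
Gen 2 (s4^-1): push. Stack: [s1 s4^-1]
Gen 3 (s4^-1): push. Stack: [s1 s4^-1 s4^-1]
Gen 4 (s3^-1): push. Stack: [s1 s4^-1 s4^-1 s3^-1]
Reduced word: s1 s4^-1 s4^-1 s3^-1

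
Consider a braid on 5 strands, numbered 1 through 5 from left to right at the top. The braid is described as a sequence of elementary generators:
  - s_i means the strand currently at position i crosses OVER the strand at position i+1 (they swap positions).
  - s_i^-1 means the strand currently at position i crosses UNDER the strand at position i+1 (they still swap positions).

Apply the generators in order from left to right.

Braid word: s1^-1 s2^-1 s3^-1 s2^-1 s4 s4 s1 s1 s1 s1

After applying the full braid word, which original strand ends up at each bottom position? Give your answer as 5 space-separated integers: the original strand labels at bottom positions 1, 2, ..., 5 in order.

Gen 1 (s1^-1): strand 1 crosses under strand 2. Perm now: [2 1 3 4 5]
Gen 2 (s2^-1): strand 1 crosses under strand 3. Perm now: [2 3 1 4 5]
Gen 3 (s3^-1): strand 1 crosses under strand 4. Perm now: [2 3 4 1 5]
Gen 4 (s2^-1): strand 3 crosses under strand 4. Perm now: [2 4 3 1 5]
Gen 5 (s4): strand 1 crosses over strand 5. Perm now: [2 4 3 5 1]
Gen 6 (s4): strand 5 crosses over strand 1. Perm now: [2 4 3 1 5]
Gen 7 (s1): strand 2 crosses over strand 4. Perm now: [4 2 3 1 5]
Gen 8 (s1): strand 4 crosses over strand 2. Perm now: [2 4 3 1 5]
Gen 9 (s1): strand 2 crosses over strand 4. Perm now: [4 2 3 1 5]
Gen 10 (s1): strand 4 crosses over strand 2. Perm now: [2 4 3 1 5]

Answer: 2 4 3 1 5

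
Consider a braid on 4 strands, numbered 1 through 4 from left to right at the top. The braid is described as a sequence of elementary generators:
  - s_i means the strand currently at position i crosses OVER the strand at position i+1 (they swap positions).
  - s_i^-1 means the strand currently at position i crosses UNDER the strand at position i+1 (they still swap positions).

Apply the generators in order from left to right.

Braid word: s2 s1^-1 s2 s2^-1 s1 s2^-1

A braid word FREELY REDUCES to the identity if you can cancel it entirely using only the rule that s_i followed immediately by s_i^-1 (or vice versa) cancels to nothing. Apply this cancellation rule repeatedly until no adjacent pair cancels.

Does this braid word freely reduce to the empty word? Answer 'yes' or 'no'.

Gen 1 (s2): push. Stack: [s2]
Gen 2 (s1^-1): push. Stack: [s2 s1^-1]
Gen 3 (s2): push. Stack: [s2 s1^-1 s2]
Gen 4 (s2^-1): cancels prior s2. Stack: [s2 s1^-1]
Gen 5 (s1): cancels prior s1^-1. Stack: [s2]
Gen 6 (s2^-1): cancels prior s2. Stack: []
Reduced word: (empty)

Answer: yes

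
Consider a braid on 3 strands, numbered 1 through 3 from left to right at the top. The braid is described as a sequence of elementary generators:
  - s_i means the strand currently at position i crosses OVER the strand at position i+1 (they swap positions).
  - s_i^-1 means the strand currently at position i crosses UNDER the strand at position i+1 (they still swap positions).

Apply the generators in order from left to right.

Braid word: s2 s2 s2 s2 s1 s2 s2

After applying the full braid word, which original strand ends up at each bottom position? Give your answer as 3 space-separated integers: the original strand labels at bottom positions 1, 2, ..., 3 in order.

Gen 1 (s2): strand 2 crosses over strand 3. Perm now: [1 3 2]
Gen 2 (s2): strand 3 crosses over strand 2. Perm now: [1 2 3]
Gen 3 (s2): strand 2 crosses over strand 3. Perm now: [1 3 2]
Gen 4 (s2): strand 3 crosses over strand 2. Perm now: [1 2 3]
Gen 5 (s1): strand 1 crosses over strand 2. Perm now: [2 1 3]
Gen 6 (s2): strand 1 crosses over strand 3. Perm now: [2 3 1]
Gen 7 (s2): strand 3 crosses over strand 1. Perm now: [2 1 3]

Answer: 2 1 3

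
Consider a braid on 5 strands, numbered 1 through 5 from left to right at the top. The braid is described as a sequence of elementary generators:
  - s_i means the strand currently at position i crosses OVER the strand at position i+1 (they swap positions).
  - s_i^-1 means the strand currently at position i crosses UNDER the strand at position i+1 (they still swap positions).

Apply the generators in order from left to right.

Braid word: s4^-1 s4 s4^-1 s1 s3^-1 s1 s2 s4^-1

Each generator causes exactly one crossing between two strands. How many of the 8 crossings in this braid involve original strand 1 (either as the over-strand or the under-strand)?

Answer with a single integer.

Gen 1: crossing 4x5. Involves strand 1? no. Count so far: 0
Gen 2: crossing 5x4. Involves strand 1? no. Count so far: 0
Gen 3: crossing 4x5. Involves strand 1? no. Count so far: 0
Gen 4: crossing 1x2. Involves strand 1? yes. Count so far: 1
Gen 5: crossing 3x5. Involves strand 1? no. Count so far: 1
Gen 6: crossing 2x1. Involves strand 1? yes. Count so far: 2
Gen 7: crossing 2x5. Involves strand 1? no. Count so far: 2
Gen 8: crossing 3x4. Involves strand 1? no. Count so far: 2

Answer: 2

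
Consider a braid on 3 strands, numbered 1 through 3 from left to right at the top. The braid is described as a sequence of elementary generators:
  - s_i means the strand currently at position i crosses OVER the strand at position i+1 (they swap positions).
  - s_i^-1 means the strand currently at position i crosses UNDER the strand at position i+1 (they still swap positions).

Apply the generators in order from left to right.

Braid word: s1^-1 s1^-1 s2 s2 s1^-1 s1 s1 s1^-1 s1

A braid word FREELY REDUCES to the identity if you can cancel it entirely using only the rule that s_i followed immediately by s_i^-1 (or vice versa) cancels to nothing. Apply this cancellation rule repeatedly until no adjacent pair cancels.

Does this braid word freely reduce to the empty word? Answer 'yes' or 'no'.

Gen 1 (s1^-1): push. Stack: [s1^-1]
Gen 2 (s1^-1): push. Stack: [s1^-1 s1^-1]
Gen 3 (s2): push. Stack: [s1^-1 s1^-1 s2]
Gen 4 (s2): push. Stack: [s1^-1 s1^-1 s2 s2]
Gen 5 (s1^-1): push. Stack: [s1^-1 s1^-1 s2 s2 s1^-1]
Gen 6 (s1): cancels prior s1^-1. Stack: [s1^-1 s1^-1 s2 s2]
Gen 7 (s1): push. Stack: [s1^-1 s1^-1 s2 s2 s1]
Gen 8 (s1^-1): cancels prior s1. Stack: [s1^-1 s1^-1 s2 s2]
Gen 9 (s1): push. Stack: [s1^-1 s1^-1 s2 s2 s1]
Reduced word: s1^-1 s1^-1 s2 s2 s1

Answer: no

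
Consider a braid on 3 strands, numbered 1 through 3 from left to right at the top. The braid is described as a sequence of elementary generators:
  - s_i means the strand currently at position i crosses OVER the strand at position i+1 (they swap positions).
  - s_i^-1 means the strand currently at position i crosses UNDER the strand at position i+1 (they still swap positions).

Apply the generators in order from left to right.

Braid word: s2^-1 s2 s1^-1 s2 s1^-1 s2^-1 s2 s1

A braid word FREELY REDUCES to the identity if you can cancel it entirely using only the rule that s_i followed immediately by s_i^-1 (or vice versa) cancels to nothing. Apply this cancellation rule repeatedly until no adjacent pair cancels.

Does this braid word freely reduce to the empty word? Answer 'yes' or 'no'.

Gen 1 (s2^-1): push. Stack: [s2^-1]
Gen 2 (s2): cancels prior s2^-1. Stack: []
Gen 3 (s1^-1): push. Stack: [s1^-1]
Gen 4 (s2): push. Stack: [s1^-1 s2]
Gen 5 (s1^-1): push. Stack: [s1^-1 s2 s1^-1]
Gen 6 (s2^-1): push. Stack: [s1^-1 s2 s1^-1 s2^-1]
Gen 7 (s2): cancels prior s2^-1. Stack: [s1^-1 s2 s1^-1]
Gen 8 (s1): cancels prior s1^-1. Stack: [s1^-1 s2]
Reduced word: s1^-1 s2

Answer: no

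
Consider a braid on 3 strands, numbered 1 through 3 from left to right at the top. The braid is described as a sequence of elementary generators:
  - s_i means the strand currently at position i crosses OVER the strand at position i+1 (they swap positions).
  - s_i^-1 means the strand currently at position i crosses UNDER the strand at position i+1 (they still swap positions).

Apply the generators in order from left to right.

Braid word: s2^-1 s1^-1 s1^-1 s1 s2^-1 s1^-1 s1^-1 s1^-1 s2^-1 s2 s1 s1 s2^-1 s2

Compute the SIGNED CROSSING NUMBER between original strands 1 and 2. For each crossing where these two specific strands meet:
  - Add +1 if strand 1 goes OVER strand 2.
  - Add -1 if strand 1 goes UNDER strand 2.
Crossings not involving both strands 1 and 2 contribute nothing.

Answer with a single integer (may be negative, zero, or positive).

Gen 1: crossing 2x3. Both 1&2? no. Sum: 0
Gen 2: crossing 1x3. Both 1&2? no. Sum: 0
Gen 3: crossing 3x1. Both 1&2? no. Sum: 0
Gen 4: crossing 1x3. Both 1&2? no. Sum: 0
Gen 5: 1 under 2. Both 1&2? yes. Contrib: -1. Sum: -1
Gen 6: crossing 3x2. Both 1&2? no. Sum: -1
Gen 7: crossing 2x3. Both 1&2? no. Sum: -1
Gen 8: crossing 3x2. Both 1&2? no. Sum: -1
Gen 9: crossing 3x1. Both 1&2? no. Sum: -1
Gen 10: crossing 1x3. Both 1&2? no. Sum: -1
Gen 11: crossing 2x3. Both 1&2? no. Sum: -1
Gen 12: crossing 3x2. Both 1&2? no. Sum: -1
Gen 13: crossing 3x1. Both 1&2? no. Sum: -1
Gen 14: crossing 1x3. Both 1&2? no. Sum: -1

Answer: -1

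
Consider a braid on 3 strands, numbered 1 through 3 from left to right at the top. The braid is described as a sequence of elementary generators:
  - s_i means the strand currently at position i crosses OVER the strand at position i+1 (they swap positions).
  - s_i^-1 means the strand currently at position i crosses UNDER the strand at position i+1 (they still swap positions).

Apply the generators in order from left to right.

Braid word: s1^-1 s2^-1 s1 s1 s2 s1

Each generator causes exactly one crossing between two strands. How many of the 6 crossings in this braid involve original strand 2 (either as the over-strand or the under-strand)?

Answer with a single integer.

Gen 1: crossing 1x2. Involves strand 2? yes. Count so far: 1
Gen 2: crossing 1x3. Involves strand 2? no. Count so far: 1
Gen 3: crossing 2x3. Involves strand 2? yes. Count so far: 2
Gen 4: crossing 3x2. Involves strand 2? yes. Count so far: 3
Gen 5: crossing 3x1. Involves strand 2? no. Count so far: 3
Gen 6: crossing 2x1. Involves strand 2? yes. Count so far: 4

Answer: 4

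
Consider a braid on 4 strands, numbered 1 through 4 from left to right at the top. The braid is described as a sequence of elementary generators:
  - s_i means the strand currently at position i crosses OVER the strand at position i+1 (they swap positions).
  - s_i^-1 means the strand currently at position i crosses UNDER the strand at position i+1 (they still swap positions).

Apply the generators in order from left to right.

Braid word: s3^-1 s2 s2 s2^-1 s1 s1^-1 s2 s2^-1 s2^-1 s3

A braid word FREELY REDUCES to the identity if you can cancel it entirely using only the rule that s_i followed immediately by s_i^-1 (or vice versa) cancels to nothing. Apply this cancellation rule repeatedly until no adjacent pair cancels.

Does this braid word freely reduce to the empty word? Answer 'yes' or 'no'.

Answer: yes

Derivation:
Gen 1 (s3^-1): push. Stack: [s3^-1]
Gen 2 (s2): push. Stack: [s3^-1 s2]
Gen 3 (s2): push. Stack: [s3^-1 s2 s2]
Gen 4 (s2^-1): cancels prior s2. Stack: [s3^-1 s2]
Gen 5 (s1): push. Stack: [s3^-1 s2 s1]
Gen 6 (s1^-1): cancels prior s1. Stack: [s3^-1 s2]
Gen 7 (s2): push. Stack: [s3^-1 s2 s2]
Gen 8 (s2^-1): cancels prior s2. Stack: [s3^-1 s2]
Gen 9 (s2^-1): cancels prior s2. Stack: [s3^-1]
Gen 10 (s3): cancels prior s3^-1. Stack: []
Reduced word: (empty)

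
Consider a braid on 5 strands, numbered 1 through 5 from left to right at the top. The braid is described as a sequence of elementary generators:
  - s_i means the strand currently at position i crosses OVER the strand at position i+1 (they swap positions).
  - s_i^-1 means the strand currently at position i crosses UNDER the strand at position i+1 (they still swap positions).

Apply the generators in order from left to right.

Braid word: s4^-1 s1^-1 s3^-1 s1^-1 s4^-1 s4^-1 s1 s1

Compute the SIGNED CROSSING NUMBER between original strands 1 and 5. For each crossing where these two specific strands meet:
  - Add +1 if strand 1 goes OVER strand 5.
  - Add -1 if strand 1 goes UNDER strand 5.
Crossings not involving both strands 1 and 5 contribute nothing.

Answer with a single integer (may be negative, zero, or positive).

Gen 1: crossing 4x5. Both 1&5? no. Sum: 0
Gen 2: crossing 1x2. Both 1&5? no. Sum: 0
Gen 3: crossing 3x5. Both 1&5? no. Sum: 0
Gen 4: crossing 2x1. Both 1&5? no. Sum: 0
Gen 5: crossing 3x4. Both 1&5? no. Sum: 0
Gen 6: crossing 4x3. Both 1&5? no. Sum: 0
Gen 7: crossing 1x2. Both 1&5? no. Sum: 0
Gen 8: crossing 2x1. Both 1&5? no. Sum: 0

Answer: 0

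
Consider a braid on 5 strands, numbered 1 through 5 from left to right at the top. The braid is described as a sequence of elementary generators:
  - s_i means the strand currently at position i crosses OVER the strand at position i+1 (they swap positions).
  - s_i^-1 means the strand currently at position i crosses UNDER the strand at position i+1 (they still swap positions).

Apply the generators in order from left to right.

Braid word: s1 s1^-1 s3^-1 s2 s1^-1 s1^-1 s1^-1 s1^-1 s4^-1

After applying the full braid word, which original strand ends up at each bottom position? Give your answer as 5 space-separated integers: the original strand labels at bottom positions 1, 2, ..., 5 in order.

Answer: 1 4 2 5 3

Derivation:
Gen 1 (s1): strand 1 crosses over strand 2. Perm now: [2 1 3 4 5]
Gen 2 (s1^-1): strand 2 crosses under strand 1. Perm now: [1 2 3 4 5]
Gen 3 (s3^-1): strand 3 crosses under strand 4. Perm now: [1 2 4 3 5]
Gen 4 (s2): strand 2 crosses over strand 4. Perm now: [1 4 2 3 5]
Gen 5 (s1^-1): strand 1 crosses under strand 4. Perm now: [4 1 2 3 5]
Gen 6 (s1^-1): strand 4 crosses under strand 1. Perm now: [1 4 2 3 5]
Gen 7 (s1^-1): strand 1 crosses under strand 4. Perm now: [4 1 2 3 5]
Gen 8 (s1^-1): strand 4 crosses under strand 1. Perm now: [1 4 2 3 5]
Gen 9 (s4^-1): strand 3 crosses under strand 5. Perm now: [1 4 2 5 3]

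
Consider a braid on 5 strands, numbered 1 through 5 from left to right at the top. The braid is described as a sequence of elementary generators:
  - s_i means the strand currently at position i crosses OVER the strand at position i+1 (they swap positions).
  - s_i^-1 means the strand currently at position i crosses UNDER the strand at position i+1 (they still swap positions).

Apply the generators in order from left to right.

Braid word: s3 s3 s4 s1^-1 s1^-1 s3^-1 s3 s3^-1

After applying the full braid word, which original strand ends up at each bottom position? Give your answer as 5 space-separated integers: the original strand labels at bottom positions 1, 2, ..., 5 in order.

Answer: 1 2 5 3 4

Derivation:
Gen 1 (s3): strand 3 crosses over strand 4. Perm now: [1 2 4 3 5]
Gen 2 (s3): strand 4 crosses over strand 3. Perm now: [1 2 3 4 5]
Gen 3 (s4): strand 4 crosses over strand 5. Perm now: [1 2 3 5 4]
Gen 4 (s1^-1): strand 1 crosses under strand 2. Perm now: [2 1 3 5 4]
Gen 5 (s1^-1): strand 2 crosses under strand 1. Perm now: [1 2 3 5 4]
Gen 6 (s3^-1): strand 3 crosses under strand 5. Perm now: [1 2 5 3 4]
Gen 7 (s3): strand 5 crosses over strand 3. Perm now: [1 2 3 5 4]
Gen 8 (s3^-1): strand 3 crosses under strand 5. Perm now: [1 2 5 3 4]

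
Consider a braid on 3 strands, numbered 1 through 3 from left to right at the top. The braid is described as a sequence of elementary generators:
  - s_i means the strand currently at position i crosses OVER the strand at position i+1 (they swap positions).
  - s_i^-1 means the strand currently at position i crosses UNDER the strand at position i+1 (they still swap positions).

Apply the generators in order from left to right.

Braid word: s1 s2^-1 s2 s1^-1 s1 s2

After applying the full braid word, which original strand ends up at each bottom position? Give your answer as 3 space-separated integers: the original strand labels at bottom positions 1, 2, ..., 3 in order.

Gen 1 (s1): strand 1 crosses over strand 2. Perm now: [2 1 3]
Gen 2 (s2^-1): strand 1 crosses under strand 3. Perm now: [2 3 1]
Gen 3 (s2): strand 3 crosses over strand 1. Perm now: [2 1 3]
Gen 4 (s1^-1): strand 2 crosses under strand 1. Perm now: [1 2 3]
Gen 5 (s1): strand 1 crosses over strand 2. Perm now: [2 1 3]
Gen 6 (s2): strand 1 crosses over strand 3. Perm now: [2 3 1]

Answer: 2 3 1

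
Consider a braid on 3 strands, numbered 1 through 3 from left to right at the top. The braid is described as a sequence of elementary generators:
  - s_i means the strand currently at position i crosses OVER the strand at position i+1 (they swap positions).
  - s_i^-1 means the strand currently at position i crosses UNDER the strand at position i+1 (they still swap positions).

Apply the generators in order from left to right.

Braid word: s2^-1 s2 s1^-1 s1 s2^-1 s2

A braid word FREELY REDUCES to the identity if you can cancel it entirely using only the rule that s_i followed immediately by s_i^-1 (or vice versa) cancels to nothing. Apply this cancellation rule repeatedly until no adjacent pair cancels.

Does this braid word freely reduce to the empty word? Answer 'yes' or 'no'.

Gen 1 (s2^-1): push. Stack: [s2^-1]
Gen 2 (s2): cancels prior s2^-1. Stack: []
Gen 3 (s1^-1): push. Stack: [s1^-1]
Gen 4 (s1): cancels prior s1^-1. Stack: []
Gen 5 (s2^-1): push. Stack: [s2^-1]
Gen 6 (s2): cancels prior s2^-1. Stack: []
Reduced word: (empty)

Answer: yes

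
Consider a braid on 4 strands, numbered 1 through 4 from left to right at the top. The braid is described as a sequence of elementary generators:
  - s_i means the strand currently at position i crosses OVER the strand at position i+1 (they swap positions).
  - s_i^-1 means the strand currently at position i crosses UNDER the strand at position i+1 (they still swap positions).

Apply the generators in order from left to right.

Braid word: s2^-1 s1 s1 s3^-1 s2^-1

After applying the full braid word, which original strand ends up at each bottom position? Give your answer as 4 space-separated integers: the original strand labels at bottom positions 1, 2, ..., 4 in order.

Gen 1 (s2^-1): strand 2 crosses under strand 3. Perm now: [1 3 2 4]
Gen 2 (s1): strand 1 crosses over strand 3. Perm now: [3 1 2 4]
Gen 3 (s1): strand 3 crosses over strand 1. Perm now: [1 3 2 4]
Gen 4 (s3^-1): strand 2 crosses under strand 4. Perm now: [1 3 4 2]
Gen 5 (s2^-1): strand 3 crosses under strand 4. Perm now: [1 4 3 2]

Answer: 1 4 3 2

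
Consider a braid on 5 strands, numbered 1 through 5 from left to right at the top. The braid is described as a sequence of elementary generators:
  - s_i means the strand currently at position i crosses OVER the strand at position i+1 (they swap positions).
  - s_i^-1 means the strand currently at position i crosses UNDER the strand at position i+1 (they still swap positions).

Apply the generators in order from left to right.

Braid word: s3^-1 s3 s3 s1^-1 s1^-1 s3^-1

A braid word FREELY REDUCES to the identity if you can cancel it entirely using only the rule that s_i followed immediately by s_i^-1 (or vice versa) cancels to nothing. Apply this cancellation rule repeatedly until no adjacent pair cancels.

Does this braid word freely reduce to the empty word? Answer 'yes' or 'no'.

Answer: no

Derivation:
Gen 1 (s3^-1): push. Stack: [s3^-1]
Gen 2 (s3): cancels prior s3^-1. Stack: []
Gen 3 (s3): push. Stack: [s3]
Gen 4 (s1^-1): push. Stack: [s3 s1^-1]
Gen 5 (s1^-1): push. Stack: [s3 s1^-1 s1^-1]
Gen 6 (s3^-1): push. Stack: [s3 s1^-1 s1^-1 s3^-1]
Reduced word: s3 s1^-1 s1^-1 s3^-1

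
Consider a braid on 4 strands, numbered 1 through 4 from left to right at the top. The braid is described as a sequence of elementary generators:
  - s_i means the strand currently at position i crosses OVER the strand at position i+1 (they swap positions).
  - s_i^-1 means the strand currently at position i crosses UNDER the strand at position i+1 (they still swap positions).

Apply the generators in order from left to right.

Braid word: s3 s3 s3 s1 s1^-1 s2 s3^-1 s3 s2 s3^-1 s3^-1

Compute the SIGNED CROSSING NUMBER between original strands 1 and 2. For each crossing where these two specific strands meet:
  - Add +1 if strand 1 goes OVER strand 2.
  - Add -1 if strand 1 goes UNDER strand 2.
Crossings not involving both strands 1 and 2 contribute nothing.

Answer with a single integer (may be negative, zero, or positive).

Gen 1: crossing 3x4. Both 1&2? no. Sum: 0
Gen 2: crossing 4x3. Both 1&2? no. Sum: 0
Gen 3: crossing 3x4. Both 1&2? no. Sum: 0
Gen 4: 1 over 2. Both 1&2? yes. Contrib: +1. Sum: 1
Gen 5: 2 under 1. Both 1&2? yes. Contrib: +1. Sum: 2
Gen 6: crossing 2x4. Both 1&2? no. Sum: 2
Gen 7: crossing 2x3. Both 1&2? no. Sum: 2
Gen 8: crossing 3x2. Both 1&2? no. Sum: 2
Gen 9: crossing 4x2. Both 1&2? no. Sum: 2
Gen 10: crossing 4x3. Both 1&2? no. Sum: 2
Gen 11: crossing 3x4. Both 1&2? no. Sum: 2

Answer: 2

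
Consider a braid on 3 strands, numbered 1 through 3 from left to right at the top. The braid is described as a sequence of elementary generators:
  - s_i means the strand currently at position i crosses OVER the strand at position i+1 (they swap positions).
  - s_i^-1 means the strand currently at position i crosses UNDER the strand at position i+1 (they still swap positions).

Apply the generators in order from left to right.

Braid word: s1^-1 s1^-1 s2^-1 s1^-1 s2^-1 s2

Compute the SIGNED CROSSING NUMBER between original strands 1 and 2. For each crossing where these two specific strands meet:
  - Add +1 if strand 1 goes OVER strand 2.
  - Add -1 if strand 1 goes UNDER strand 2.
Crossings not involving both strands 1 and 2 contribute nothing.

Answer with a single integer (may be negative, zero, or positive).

Answer: -2

Derivation:
Gen 1: 1 under 2. Both 1&2? yes. Contrib: -1. Sum: -1
Gen 2: 2 under 1. Both 1&2? yes. Contrib: +1. Sum: 0
Gen 3: crossing 2x3. Both 1&2? no. Sum: 0
Gen 4: crossing 1x3. Both 1&2? no. Sum: 0
Gen 5: 1 under 2. Both 1&2? yes. Contrib: -1. Sum: -1
Gen 6: 2 over 1. Both 1&2? yes. Contrib: -1. Sum: -2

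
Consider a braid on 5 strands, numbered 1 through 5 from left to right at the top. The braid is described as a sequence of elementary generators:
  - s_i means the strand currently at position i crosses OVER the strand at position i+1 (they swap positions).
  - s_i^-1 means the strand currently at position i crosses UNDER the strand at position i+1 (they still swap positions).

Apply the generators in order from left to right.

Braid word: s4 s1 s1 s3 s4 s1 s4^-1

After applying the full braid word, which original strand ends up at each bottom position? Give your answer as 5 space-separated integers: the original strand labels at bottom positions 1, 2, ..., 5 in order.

Gen 1 (s4): strand 4 crosses over strand 5. Perm now: [1 2 3 5 4]
Gen 2 (s1): strand 1 crosses over strand 2. Perm now: [2 1 3 5 4]
Gen 3 (s1): strand 2 crosses over strand 1. Perm now: [1 2 3 5 4]
Gen 4 (s3): strand 3 crosses over strand 5. Perm now: [1 2 5 3 4]
Gen 5 (s4): strand 3 crosses over strand 4. Perm now: [1 2 5 4 3]
Gen 6 (s1): strand 1 crosses over strand 2. Perm now: [2 1 5 4 3]
Gen 7 (s4^-1): strand 4 crosses under strand 3. Perm now: [2 1 5 3 4]

Answer: 2 1 5 3 4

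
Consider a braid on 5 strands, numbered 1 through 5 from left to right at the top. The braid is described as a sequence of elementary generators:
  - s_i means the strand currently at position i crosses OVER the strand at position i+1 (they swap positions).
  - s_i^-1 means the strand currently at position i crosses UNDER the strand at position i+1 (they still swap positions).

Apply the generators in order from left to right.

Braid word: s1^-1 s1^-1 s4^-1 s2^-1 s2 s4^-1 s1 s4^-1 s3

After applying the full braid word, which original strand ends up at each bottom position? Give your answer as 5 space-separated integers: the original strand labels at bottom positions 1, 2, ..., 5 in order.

Answer: 2 1 5 3 4

Derivation:
Gen 1 (s1^-1): strand 1 crosses under strand 2. Perm now: [2 1 3 4 5]
Gen 2 (s1^-1): strand 2 crosses under strand 1. Perm now: [1 2 3 4 5]
Gen 3 (s4^-1): strand 4 crosses under strand 5. Perm now: [1 2 3 5 4]
Gen 4 (s2^-1): strand 2 crosses under strand 3. Perm now: [1 3 2 5 4]
Gen 5 (s2): strand 3 crosses over strand 2. Perm now: [1 2 3 5 4]
Gen 6 (s4^-1): strand 5 crosses under strand 4. Perm now: [1 2 3 4 5]
Gen 7 (s1): strand 1 crosses over strand 2. Perm now: [2 1 3 4 5]
Gen 8 (s4^-1): strand 4 crosses under strand 5. Perm now: [2 1 3 5 4]
Gen 9 (s3): strand 3 crosses over strand 5. Perm now: [2 1 5 3 4]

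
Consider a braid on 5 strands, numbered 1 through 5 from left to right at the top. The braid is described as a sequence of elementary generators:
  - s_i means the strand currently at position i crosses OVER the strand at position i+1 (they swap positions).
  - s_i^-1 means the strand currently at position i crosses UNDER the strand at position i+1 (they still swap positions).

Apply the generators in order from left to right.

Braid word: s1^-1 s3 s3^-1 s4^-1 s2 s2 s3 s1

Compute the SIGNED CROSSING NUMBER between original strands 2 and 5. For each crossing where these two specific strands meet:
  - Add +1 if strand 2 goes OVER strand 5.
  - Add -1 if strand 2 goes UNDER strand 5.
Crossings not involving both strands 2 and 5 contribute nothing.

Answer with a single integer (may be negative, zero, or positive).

Gen 1: crossing 1x2. Both 2&5? no. Sum: 0
Gen 2: crossing 3x4. Both 2&5? no. Sum: 0
Gen 3: crossing 4x3. Both 2&5? no. Sum: 0
Gen 4: crossing 4x5. Both 2&5? no. Sum: 0
Gen 5: crossing 1x3. Both 2&5? no. Sum: 0
Gen 6: crossing 3x1. Both 2&5? no. Sum: 0
Gen 7: crossing 3x5. Both 2&5? no. Sum: 0
Gen 8: crossing 2x1. Both 2&5? no. Sum: 0

Answer: 0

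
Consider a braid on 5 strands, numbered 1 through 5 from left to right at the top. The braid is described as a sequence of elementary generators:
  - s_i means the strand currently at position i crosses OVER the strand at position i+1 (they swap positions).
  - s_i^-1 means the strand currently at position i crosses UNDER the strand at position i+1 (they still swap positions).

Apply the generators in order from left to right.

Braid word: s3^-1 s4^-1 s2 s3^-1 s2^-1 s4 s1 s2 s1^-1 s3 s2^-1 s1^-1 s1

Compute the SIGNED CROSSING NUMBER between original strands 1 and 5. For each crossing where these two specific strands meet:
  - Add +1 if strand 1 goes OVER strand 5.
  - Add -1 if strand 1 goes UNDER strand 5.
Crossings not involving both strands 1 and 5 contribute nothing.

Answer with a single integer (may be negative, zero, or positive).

Gen 1: crossing 3x4. Both 1&5? no. Sum: 0
Gen 2: crossing 3x5. Both 1&5? no. Sum: 0
Gen 3: crossing 2x4. Both 1&5? no. Sum: 0
Gen 4: crossing 2x5. Both 1&5? no. Sum: 0
Gen 5: crossing 4x5. Both 1&5? no. Sum: 0
Gen 6: crossing 2x3. Both 1&5? no. Sum: 0
Gen 7: 1 over 5. Both 1&5? yes. Contrib: +1. Sum: 1
Gen 8: crossing 1x4. Both 1&5? no. Sum: 1
Gen 9: crossing 5x4. Both 1&5? no. Sum: 1
Gen 10: crossing 1x3. Both 1&5? no. Sum: 1
Gen 11: crossing 5x3. Both 1&5? no. Sum: 1
Gen 12: crossing 4x3. Both 1&5? no. Sum: 1
Gen 13: crossing 3x4. Both 1&5? no. Sum: 1

Answer: 1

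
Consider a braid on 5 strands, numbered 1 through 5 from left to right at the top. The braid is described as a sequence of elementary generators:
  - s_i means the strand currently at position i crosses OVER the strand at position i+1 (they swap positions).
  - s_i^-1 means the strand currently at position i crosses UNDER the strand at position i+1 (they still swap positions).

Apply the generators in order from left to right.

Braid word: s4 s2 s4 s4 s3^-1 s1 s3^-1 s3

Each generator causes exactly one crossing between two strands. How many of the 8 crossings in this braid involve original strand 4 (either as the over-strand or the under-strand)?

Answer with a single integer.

Answer: 3

Derivation:
Gen 1: crossing 4x5. Involves strand 4? yes. Count so far: 1
Gen 2: crossing 2x3. Involves strand 4? no. Count so far: 1
Gen 3: crossing 5x4. Involves strand 4? yes. Count so far: 2
Gen 4: crossing 4x5. Involves strand 4? yes. Count so far: 3
Gen 5: crossing 2x5. Involves strand 4? no. Count so far: 3
Gen 6: crossing 1x3. Involves strand 4? no. Count so far: 3
Gen 7: crossing 5x2. Involves strand 4? no. Count so far: 3
Gen 8: crossing 2x5. Involves strand 4? no. Count so far: 3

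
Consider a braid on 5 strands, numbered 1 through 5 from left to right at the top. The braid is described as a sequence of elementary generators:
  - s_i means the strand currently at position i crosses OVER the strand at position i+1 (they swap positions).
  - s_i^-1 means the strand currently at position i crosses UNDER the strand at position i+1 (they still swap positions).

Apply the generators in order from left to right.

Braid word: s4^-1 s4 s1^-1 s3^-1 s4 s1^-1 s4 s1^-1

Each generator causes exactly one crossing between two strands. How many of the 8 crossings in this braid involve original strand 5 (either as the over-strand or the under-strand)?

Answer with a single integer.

Gen 1: crossing 4x5. Involves strand 5? yes. Count so far: 1
Gen 2: crossing 5x4. Involves strand 5? yes. Count so far: 2
Gen 3: crossing 1x2. Involves strand 5? no. Count so far: 2
Gen 4: crossing 3x4. Involves strand 5? no. Count so far: 2
Gen 5: crossing 3x5. Involves strand 5? yes. Count so far: 3
Gen 6: crossing 2x1. Involves strand 5? no. Count so far: 3
Gen 7: crossing 5x3. Involves strand 5? yes. Count so far: 4
Gen 8: crossing 1x2. Involves strand 5? no. Count so far: 4

Answer: 4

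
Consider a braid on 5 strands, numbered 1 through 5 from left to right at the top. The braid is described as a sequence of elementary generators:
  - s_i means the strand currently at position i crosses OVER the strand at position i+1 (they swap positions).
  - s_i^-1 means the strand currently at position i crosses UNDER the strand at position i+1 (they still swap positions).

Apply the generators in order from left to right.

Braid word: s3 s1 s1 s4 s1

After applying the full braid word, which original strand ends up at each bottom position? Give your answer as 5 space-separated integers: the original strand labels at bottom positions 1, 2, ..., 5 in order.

Gen 1 (s3): strand 3 crosses over strand 4. Perm now: [1 2 4 3 5]
Gen 2 (s1): strand 1 crosses over strand 2. Perm now: [2 1 4 3 5]
Gen 3 (s1): strand 2 crosses over strand 1. Perm now: [1 2 4 3 5]
Gen 4 (s4): strand 3 crosses over strand 5. Perm now: [1 2 4 5 3]
Gen 5 (s1): strand 1 crosses over strand 2. Perm now: [2 1 4 5 3]

Answer: 2 1 4 5 3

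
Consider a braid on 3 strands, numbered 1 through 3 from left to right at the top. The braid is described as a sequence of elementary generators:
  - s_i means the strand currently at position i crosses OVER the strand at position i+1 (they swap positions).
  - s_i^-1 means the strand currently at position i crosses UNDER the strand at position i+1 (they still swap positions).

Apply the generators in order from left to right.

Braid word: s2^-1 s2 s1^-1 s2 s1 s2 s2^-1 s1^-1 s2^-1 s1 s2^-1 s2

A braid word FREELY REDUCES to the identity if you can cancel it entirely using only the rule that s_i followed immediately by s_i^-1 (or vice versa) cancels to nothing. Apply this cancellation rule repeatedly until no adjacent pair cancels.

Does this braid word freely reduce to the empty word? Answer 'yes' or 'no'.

Answer: yes

Derivation:
Gen 1 (s2^-1): push. Stack: [s2^-1]
Gen 2 (s2): cancels prior s2^-1. Stack: []
Gen 3 (s1^-1): push. Stack: [s1^-1]
Gen 4 (s2): push. Stack: [s1^-1 s2]
Gen 5 (s1): push. Stack: [s1^-1 s2 s1]
Gen 6 (s2): push. Stack: [s1^-1 s2 s1 s2]
Gen 7 (s2^-1): cancels prior s2. Stack: [s1^-1 s2 s1]
Gen 8 (s1^-1): cancels prior s1. Stack: [s1^-1 s2]
Gen 9 (s2^-1): cancels prior s2. Stack: [s1^-1]
Gen 10 (s1): cancels prior s1^-1. Stack: []
Gen 11 (s2^-1): push. Stack: [s2^-1]
Gen 12 (s2): cancels prior s2^-1. Stack: []
Reduced word: (empty)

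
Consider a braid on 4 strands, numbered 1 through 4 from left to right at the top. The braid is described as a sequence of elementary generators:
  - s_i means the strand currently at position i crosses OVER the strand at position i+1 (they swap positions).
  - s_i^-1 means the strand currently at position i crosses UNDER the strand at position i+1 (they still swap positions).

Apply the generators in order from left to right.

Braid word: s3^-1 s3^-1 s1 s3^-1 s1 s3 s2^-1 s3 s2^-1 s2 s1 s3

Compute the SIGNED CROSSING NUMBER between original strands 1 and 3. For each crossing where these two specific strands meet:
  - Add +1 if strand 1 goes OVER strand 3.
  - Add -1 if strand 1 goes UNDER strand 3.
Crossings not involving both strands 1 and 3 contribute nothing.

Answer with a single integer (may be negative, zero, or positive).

Gen 1: crossing 3x4. Both 1&3? no. Sum: 0
Gen 2: crossing 4x3. Both 1&3? no. Sum: 0
Gen 3: crossing 1x2. Both 1&3? no. Sum: 0
Gen 4: crossing 3x4. Both 1&3? no. Sum: 0
Gen 5: crossing 2x1. Both 1&3? no. Sum: 0
Gen 6: crossing 4x3. Both 1&3? no. Sum: 0
Gen 7: crossing 2x3. Both 1&3? no. Sum: 0
Gen 8: crossing 2x4. Both 1&3? no. Sum: 0
Gen 9: crossing 3x4. Both 1&3? no. Sum: 0
Gen 10: crossing 4x3. Both 1&3? no. Sum: 0
Gen 11: 1 over 3. Both 1&3? yes. Contrib: +1. Sum: 1
Gen 12: crossing 4x2. Both 1&3? no. Sum: 1

Answer: 1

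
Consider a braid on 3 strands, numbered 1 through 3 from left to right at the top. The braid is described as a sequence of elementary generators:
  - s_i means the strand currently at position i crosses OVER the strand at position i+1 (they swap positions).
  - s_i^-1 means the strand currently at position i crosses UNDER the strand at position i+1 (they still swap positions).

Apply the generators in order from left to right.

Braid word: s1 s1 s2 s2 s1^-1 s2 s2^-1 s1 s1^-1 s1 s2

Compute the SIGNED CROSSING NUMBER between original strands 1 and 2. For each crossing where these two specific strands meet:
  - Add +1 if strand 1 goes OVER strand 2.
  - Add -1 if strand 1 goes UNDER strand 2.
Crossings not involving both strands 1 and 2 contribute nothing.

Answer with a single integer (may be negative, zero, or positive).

Gen 1: 1 over 2. Both 1&2? yes. Contrib: +1. Sum: 1
Gen 2: 2 over 1. Both 1&2? yes. Contrib: -1. Sum: 0
Gen 3: crossing 2x3. Both 1&2? no. Sum: 0
Gen 4: crossing 3x2. Both 1&2? no. Sum: 0
Gen 5: 1 under 2. Both 1&2? yes. Contrib: -1. Sum: -1
Gen 6: crossing 1x3. Both 1&2? no. Sum: -1
Gen 7: crossing 3x1. Both 1&2? no. Sum: -1
Gen 8: 2 over 1. Both 1&2? yes. Contrib: -1. Sum: -2
Gen 9: 1 under 2. Both 1&2? yes. Contrib: -1. Sum: -3
Gen 10: 2 over 1. Both 1&2? yes. Contrib: -1. Sum: -4
Gen 11: crossing 2x3. Both 1&2? no. Sum: -4

Answer: -4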